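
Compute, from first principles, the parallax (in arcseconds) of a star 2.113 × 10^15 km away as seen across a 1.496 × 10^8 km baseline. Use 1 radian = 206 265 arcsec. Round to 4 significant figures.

0.01460 arcsec

θ ≈ B/d = (1.496 × 10^8) / (2.113 × 10^15) = 7.0800 × 10^-8 rad.
In arcseconds: 7.0800 × 10^-8 × 206265 = 0.014604″.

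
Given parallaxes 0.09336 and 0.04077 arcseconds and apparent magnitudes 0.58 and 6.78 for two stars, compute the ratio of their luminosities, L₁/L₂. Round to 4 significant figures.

L₁/L₂ = 57.59

d₁ = 1/p₁ = 1/0.09336″ = 10.711 pc; d₂ = 1/p₂ = 1/0.04077″ = 24.528 pc.
M₁ = m₁ − 5 log₁₀ d₁ + 5 = 0.58 − 5.1492 + 5 = 0.4308.
M₂ = 6.78 − 6.9483 + 5 = 4.8317.
L₁/L₂ = 10^(0.4(M₂ − M₁)) = 10^(0.4 × 4.4009) = 10^1.76036 = 57.592.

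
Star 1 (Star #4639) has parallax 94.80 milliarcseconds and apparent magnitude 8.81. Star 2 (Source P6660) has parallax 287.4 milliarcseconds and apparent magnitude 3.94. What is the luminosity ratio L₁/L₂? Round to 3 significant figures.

d₁ = 1/p₁ = 1/0.09480″ = 10.549 pc; d₂ = 1/p₂ = 1/0.2874″ = 3.4795 pc.
M₁ = m₁ − 5 log₁₀ d₁ + 5 = 8.81 − 5.1161 + 5 = 8.6939.
M₂ = 3.94 − 2.7076 + 5 = 6.2324.
L₁/L₂ = 10^(0.4(M₂ − M₁)) = 10^(0.4 × (-2.4615)) = 10^(-0.98460) = 0.10361.

L₁/L₂ = 0.104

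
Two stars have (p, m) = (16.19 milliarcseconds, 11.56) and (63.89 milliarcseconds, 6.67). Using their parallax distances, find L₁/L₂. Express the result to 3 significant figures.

L₁/L₂ = 0.172

d₁ = 1/p₁ = 1/0.01619″ = 61.767 pc; d₂ = 1/p₂ = 1/0.06389″ = 15.652 pc.
M₁ = m₁ − 5 log₁₀ d₁ + 5 = 11.56 − 8.9538 + 5 = 7.6062.
M₂ = 6.67 − 5.9728 + 5 = 5.6972.
L₁/L₂ = 10^(0.4(M₂ − M₁)) = 10^(0.4 × (-1.9090)) = 10^(-0.76360) = 0.17235.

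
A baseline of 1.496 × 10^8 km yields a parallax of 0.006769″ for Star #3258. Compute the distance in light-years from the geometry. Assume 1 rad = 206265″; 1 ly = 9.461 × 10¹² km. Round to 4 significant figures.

θ = 0.006769″ = 0.006769/206265 = 3.2817 × 10^-8 rad.
d = B/θ = (1.496 × 10^8) / (3.2817 × 10^-8) = 4.5586 × 10^15 km = (4.5586 × 10^15) / (9.461 × 10^12) ly = 481.83 ly.

481.8 ly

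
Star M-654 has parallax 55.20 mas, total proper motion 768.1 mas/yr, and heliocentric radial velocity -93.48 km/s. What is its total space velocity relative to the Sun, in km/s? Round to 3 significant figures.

114 km/s

d = 1/p = 1/0.05520″ = 18.116 pc.
μ = 768.1 mas/yr = 0.7681 ″/yr.
v_t = 4.740 μ d = 4.740 × 0.7681 × 18.116 = 65.957 km/s.
v = √(v_r² + v_t²) = √((-93.48)² + 65.957²) = √13088.8 = 114.41 km/s.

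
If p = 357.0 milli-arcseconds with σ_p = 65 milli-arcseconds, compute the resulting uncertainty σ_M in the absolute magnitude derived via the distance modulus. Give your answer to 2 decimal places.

M = m − 5 log₁₀ d + 5 = m + 5 log₁₀ p + 5, so ∂M/∂p = 5/(p ln 10).
σ_M = (5/ln 10) · (σ_p/p) = 2.1715 × 65/357.0 = 2.1715 × 0.18207 = 0.39537.

σ_M = 0.40 mag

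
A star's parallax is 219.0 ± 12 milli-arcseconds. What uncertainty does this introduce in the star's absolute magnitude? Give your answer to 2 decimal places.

σ_M = 0.12 mag

M = m − 5 log₁₀ d + 5 = m + 5 log₁₀ p + 5, so ∂M/∂p = 5/(p ln 10).
σ_M = (5/ln 10) · (σ_p/p) = 2.1715 × 12/219.0 = 2.1715 × 0.054795 = 0.11899.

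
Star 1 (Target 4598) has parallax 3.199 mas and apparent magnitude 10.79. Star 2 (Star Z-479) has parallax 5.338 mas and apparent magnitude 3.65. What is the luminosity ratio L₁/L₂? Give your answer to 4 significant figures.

d₁ = 1/p₁ = 1/0.003199″ = 312.6 pc; d₂ = 1/p₂ = 1/0.005338″ = 187.34 pc.
M₁ = m₁ − 5 log₁₀ d₁ + 5 = 10.79 − 12.4749 + 5 = 3.3151.
M₂ = 3.65 − 11.3632 + 5 = -2.7132.
L₁/L₂ = 10^(0.4(M₂ − M₁)) = 10^(0.4 × (-6.0283)) = 10^(-2.41132) = 0.0038786.

L₁/L₂ = 0.003879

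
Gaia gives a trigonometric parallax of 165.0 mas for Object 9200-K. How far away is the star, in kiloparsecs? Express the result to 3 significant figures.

p = 165.0 mas = 0.1650 arcsec.
d = 1/p = 1/0.1650 = 6.0606 pc.
= 0.0060606 kpc.

0.00606 kpc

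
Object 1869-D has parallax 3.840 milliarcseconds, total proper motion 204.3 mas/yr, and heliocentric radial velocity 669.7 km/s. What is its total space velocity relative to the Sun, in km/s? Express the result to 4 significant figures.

d = 1/p = 1/0.003840″ = 260.42 pc.
μ = 204.3 mas/yr = 0.2043 ″/yr.
v_t = 4.740 μ d = 4.740 × 0.2043 × 260.42 = 252.19 km/s.
v = √(v_r² + v_t²) = √(669.7² + 252.19²) = √512098 = 715.61 km/s.

715.6 km/s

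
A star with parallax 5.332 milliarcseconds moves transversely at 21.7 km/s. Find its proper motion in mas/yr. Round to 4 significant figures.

d = 1/p = 1/0.005332″ = 187.55 pc.
μ = v_t / (4.74 d) = 21.7 / (4.74 × 187.55) = 21.7 / 888.99 = 0.02441 ″/yr = 24.41 mas/yr.

24.41 mas/yr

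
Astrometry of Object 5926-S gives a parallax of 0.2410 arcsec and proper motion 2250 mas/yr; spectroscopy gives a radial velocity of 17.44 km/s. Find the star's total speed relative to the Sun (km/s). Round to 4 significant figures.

47.57 km/s

d = 1/p = 1/0.2410″ = 4.1494 pc.
μ = 2250 mas/yr = 2.250 ″/yr.
v_t = 4.740 μ d = 4.740 × 2.250 × 4.1494 = 44.253 km/s.
v = √(v_r² + v_t²) = √(17.44² + 44.253²) = √2262.48 = 47.566 km/s.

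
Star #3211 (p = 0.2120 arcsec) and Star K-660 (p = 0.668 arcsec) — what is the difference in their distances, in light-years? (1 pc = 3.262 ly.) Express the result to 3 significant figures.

d_A = 1/0.2120″ = 4.717 pc; d_B = 1/0.6680″ = 1.497 pc.
|d_B − d_A| = |1.497 − 4.717| = 3.22 pc = 3.22 × 3.262 ly = 10.504 ly.

10.5 ly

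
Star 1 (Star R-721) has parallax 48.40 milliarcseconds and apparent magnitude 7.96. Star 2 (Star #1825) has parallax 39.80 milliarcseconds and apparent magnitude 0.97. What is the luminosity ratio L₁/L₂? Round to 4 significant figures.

L₁/L₂ = 0.001082

d₁ = 1/p₁ = 1/0.04840″ = 20.661 pc; d₂ = 1/p₂ = 1/0.03980″ = 25.126 pc.
M₁ = m₁ − 5 log₁₀ d₁ + 5 = 7.96 − 6.5758 + 5 = 6.3842.
M₂ = 0.97 − 7.0006 + 5 = -1.0306.
L₁/L₂ = 10^(0.4(M₂ − M₁)) = 10^(0.4 × (-7.4148)) = 10^(-2.96592) = 0.0010816.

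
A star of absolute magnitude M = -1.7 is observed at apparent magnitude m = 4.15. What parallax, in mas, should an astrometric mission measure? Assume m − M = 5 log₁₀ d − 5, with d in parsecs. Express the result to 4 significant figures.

m − M = 4.15 − (-1.7) = 5.85.
d = 10^((m−M)/5 + 1) = 10^2.170 = 147.91 pc.
p = 1/d = 1/147.91 = 0.0067609 arcsec = 6.7609 mas.

6.761 mas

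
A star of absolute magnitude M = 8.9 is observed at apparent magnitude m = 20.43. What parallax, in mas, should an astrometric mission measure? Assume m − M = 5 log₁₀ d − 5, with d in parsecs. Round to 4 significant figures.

m − M = 20.43 − 8.9 = 11.53.
d = 10^((m−M)/5 + 1) = 10^3.306 = 2023 pc.
p = 1/d = 1/2023 = 0.00049432 arcsec = 0.49432 mas.

0.4943 mas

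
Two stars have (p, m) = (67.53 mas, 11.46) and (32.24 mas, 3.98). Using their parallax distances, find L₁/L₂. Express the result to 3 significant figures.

L₁/L₂ = 0.000232

d₁ = 1/p₁ = 1/0.06753″ = 14.808 pc; d₂ = 1/p₂ = 1/0.03224″ = 31.017 pc.
M₁ = m₁ − 5 log₁₀ d₁ + 5 = 11.46 − 5.8525 + 5 = 10.6075.
M₂ = 3.98 − 7.4580 + 5 = 1.5220.
L₁/L₂ = 10^(0.4(M₂ − M₁)) = 10^(0.4 × (-9.0855)) = 10^(-3.63420) = 0.00023217.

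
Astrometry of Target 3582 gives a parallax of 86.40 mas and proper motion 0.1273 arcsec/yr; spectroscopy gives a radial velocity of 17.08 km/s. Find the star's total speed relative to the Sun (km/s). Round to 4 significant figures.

18.45 km/s

d = 1/p = 1/0.08640″ = 11.574 pc.
v_t = 4.740 μ d = 4.740 × 0.1273 × 11.574 = 6.9838 km/s.
v = √(v_r² + v_t²) = √(17.08² + 6.9838²) = √340.5 = 18.453 km/s.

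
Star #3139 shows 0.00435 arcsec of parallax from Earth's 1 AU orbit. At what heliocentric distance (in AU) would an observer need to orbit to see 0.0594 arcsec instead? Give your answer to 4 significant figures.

13.66 AU

Parallax scales linearly with baseline: p ∝ B, so B = p_target / p_Earth × 1 AU.
B = 0.0594 / 0.00435 = 13.655 AU.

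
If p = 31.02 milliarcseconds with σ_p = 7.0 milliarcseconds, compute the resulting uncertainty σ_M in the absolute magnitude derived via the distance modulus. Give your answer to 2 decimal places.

M = m − 5 log₁₀ d + 5 = m + 5 log₁₀ p + 5, so ∂M/∂p = 5/(p ln 10).
σ_M = (5/ln 10) · (σ_p/p) = 2.1715 × 7.0/31.02 = 2.1715 × 0.22566 = 0.49002.

σ_M = 0.49 mag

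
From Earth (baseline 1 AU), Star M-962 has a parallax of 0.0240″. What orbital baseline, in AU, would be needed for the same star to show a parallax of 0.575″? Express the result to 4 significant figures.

Parallax scales linearly with baseline: p ∝ B, so B = p_target / p_Earth × 1 AU.
B = 0.575 / 0.0240 = 23.958 AU.

23.96 AU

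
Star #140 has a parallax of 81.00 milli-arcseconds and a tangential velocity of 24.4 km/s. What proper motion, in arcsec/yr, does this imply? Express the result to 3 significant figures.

d = 1/p = 1/0.08100″ = 12.346 pc.
μ = v_t / (4.74 d) = 24.4 / (4.74 × 12.346) = 24.4 / 58.52 = 0.41695 ″/yr.

0.417 arcsec/yr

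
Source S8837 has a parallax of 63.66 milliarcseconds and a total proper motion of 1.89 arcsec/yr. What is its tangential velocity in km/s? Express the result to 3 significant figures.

141 km/s

d = 1/p = 1/0.06366″ = 15.708 pc.
v_t = 4.74 × μ × d = 4.74 × 1.89 × 15.708 = 140.72 km/s.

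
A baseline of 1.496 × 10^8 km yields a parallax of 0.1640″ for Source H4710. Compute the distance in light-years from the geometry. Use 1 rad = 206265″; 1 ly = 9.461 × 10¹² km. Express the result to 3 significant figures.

19.9 ly

θ = 0.1640″ = 0.1640/206265 = 7.9509 × 10^-7 rad.
d = B/θ = (1.496 × 10^8) / (7.9509 × 10^-7) = 1.8815 × 10^14 km = (1.8815 × 10^14) / (9.461 × 10^12) ly = 19.887 ly.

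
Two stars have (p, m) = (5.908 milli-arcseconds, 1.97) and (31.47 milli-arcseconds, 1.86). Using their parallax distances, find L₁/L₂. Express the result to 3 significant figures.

L₁/L₂ = 25.6

d₁ = 1/p₁ = 1/0.005908″ = 169.26 pc; d₂ = 1/p₂ = 1/0.03147″ = 31.776 pc.
M₁ = m₁ − 5 log₁₀ d₁ + 5 = 1.97 − 11.1428 + 5 = -4.1728.
M₂ = 1.86 − 7.5105 + 5 = -0.6505.
L₁/L₂ = 10^(0.4(M₂ − M₁)) = 10^(0.4 × 3.5223) = 10^1.40892 = 25.64.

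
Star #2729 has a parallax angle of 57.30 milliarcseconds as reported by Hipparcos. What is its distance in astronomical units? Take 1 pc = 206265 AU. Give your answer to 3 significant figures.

p = 57.30 milliarcseconds = 0.05730 arcsec.
d = 1/p = 1/0.05730 = 17.452 pc.
In AU: 17.452 × 206265 = 3.5997 × 10^6 AU.

3.60 × 10^6 AU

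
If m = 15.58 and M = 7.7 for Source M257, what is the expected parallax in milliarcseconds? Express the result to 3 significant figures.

m − M = 15.58 − 7.7 = 7.88.
d = 10^((m−M)/5 + 1) = 10^2.576 = 376.7 pc.
p = 1/d = 1/376.7 = 0.0026546 arcsec = 2.6546 mas.

2.65 mas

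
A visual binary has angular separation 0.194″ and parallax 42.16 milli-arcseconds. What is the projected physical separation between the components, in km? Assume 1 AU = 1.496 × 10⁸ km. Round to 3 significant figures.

6.88 × 10^8 km

d = 1/p = 1/0.04216″ = 23.719 pc.
At distance d (pc), an angle of θ arcsec spans θ·d AU: s = 0.194 × 23.719 = 4.6015 AU.
= 4.6015 × 1.496 × 10⁸ km = 6.8838 × 10^8 km.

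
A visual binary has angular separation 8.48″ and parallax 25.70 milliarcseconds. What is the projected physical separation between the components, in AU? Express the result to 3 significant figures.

d = 1/p = 1/0.02570″ = 38.911 pc.
At distance d (pc), an angle of θ arcsec spans θ·d AU: s = 8.48 × 38.911 = 329.97 AU.

330 AU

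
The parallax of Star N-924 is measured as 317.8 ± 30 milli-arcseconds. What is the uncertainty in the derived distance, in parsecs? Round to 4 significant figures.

d = 1/p, so σ_d = σ_p / p².
σ_d = 0.0300 / (0.3178)² = 0.0300 / 0.101 = 0.29703 pc.

0.2970 pc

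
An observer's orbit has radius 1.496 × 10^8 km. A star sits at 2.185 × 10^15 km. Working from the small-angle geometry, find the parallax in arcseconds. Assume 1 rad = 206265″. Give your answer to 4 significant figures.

θ ≈ B/d = (1.496 × 10^8) / (2.185 × 10^15) = 6.8467 × 10^-8 rad.
In arcseconds: 6.8467 × 10^-8 × 206265 = 0.014122″.

0.01412 arcsec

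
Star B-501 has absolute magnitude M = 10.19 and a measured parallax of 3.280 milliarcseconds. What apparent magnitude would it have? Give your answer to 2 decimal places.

d = 1/p = 1/0.003280″ = 304.88 pc.
m − M = 5 log₁₀ d − 5 = 5 log₁₀(304.88) − 5 = 12.4206 − 5 = 7.4206.
m = M + (m − M) = 10.19 + 7.4206 = 17.61.

m = 17.61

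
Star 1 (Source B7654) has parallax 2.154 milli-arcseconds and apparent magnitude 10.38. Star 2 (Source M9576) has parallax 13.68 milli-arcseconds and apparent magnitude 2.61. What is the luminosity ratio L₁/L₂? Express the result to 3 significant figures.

d₁ = 1/p₁ = 1/0.002154″ = 464.25 pc; d₂ = 1/p₂ = 1/0.01368″ = 73.099 pc.
M₁ = m₁ − 5 log₁₀ d₁ + 5 = 10.38 − 13.3338 + 5 = 2.0462.
M₂ = 2.61 − 9.3196 + 5 = -1.7096.
L₁/L₂ = 10^(0.4(M₂ − M₁)) = 10^(0.4 × (-3.7558)) = 10^(-1.50232) = 0.031454.

L₁/L₂ = 0.0315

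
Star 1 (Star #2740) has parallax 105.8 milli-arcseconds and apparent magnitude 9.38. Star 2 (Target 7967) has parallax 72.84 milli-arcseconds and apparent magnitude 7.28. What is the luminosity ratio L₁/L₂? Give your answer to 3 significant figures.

L₁/L₂ = 0.0685

d₁ = 1/p₁ = 1/0.1058″ = 9.4518 pc; d₂ = 1/p₂ = 1/0.07284″ = 13.729 pc.
M₁ = m₁ − 5 log₁₀ d₁ + 5 = 9.38 − 4.8776 + 5 = 9.5024.
M₂ = 7.28 − 5.6882 + 5 = 6.5918.
L₁/L₂ = 10^(0.4(M₂ − M₁)) = 10^(0.4 × (-2.9106)) = 10^(-1.16424) = 0.068511.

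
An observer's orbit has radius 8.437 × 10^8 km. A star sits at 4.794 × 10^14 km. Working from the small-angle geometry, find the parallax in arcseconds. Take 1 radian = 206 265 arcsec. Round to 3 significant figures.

0.363 arcsec

θ ≈ B/d = (8.437 × 10^8) / (4.794 × 10^14) = 1.7599 × 10^-6 rad.
In arcseconds: 1.7599 × 10^-6 × 206265 = 0.36301″.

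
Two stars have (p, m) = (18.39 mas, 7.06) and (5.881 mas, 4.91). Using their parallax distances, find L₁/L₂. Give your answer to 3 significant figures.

d₁ = 1/p₁ = 1/0.01839″ = 54.377 pc; d₂ = 1/p₂ = 1/0.005881″ = 170.04 pc.
M₁ = m₁ − 5 log₁₀ d₁ + 5 = 7.06 − 8.6771 + 5 = 3.3829.
M₂ = 4.91 − 11.1528 + 5 = -1.2428.
L₁/L₂ = 10^(0.4(M₂ − M₁)) = 10^(0.4 × (-4.6257)) = 10^(-1.85028) = 0.014116.

L₁/L₂ = 0.0141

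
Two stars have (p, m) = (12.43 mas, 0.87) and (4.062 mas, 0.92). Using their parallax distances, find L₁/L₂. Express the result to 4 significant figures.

L₁/L₂ = 0.1118

d₁ = 1/p₁ = 1/0.01243″ = 80.451 pc; d₂ = 1/p₂ = 1/0.004062″ = 246.18 pc.
M₁ = m₁ − 5 log₁₀ d₁ + 5 = 0.87 − 9.5277 + 5 = -3.6577.
M₂ = 0.92 − 11.9563 + 5 = -6.0363.
L₁/L₂ = 10^(0.4(M₂ − M₁)) = 10^(0.4 × (-2.3786)) = 10^(-0.95144) = 0.11183.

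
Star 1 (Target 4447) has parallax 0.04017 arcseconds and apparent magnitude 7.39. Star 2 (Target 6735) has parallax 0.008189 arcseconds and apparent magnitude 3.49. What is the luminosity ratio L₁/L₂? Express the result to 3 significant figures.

L₁/L₂ = 0.00114

d₁ = 1/p₁ = 1/0.04017″ = 24.894 pc; d₂ = 1/p₂ = 1/0.008189″ = 122.12 pc.
M₁ = m₁ − 5 log₁₀ d₁ + 5 = 7.39 − 6.9805 + 5 = 5.4095.
M₂ = 3.49 − 10.4339 + 5 = -1.9439.
L₁/L₂ = 10^(0.4(M₂ − M₁)) = 10^(0.4 × (-7.3534)) = 10^(-2.94136) = 0.0011446.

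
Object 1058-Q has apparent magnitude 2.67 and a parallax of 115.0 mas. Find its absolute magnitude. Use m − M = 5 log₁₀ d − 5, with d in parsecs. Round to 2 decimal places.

d = 1/p = 1/0.1150″ = 8.6957 pc.
m − M = 5 log₁₀(8.6957) − 5 = 4.6965 − 5 = -0.3035.
M = m − (m − M) = 2.67 − (-0.3035) = 2.97.

M = 2.97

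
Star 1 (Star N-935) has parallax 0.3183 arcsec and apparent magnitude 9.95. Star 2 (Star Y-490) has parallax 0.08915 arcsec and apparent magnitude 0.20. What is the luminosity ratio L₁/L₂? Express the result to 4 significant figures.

L₁/L₂ = 9.876 × 10^-6

d₁ = 1/p₁ = 1/0.3183″ = 3.1417 pc; d₂ = 1/p₂ = 1/0.08915″ = 11.217 pc.
M₁ = m₁ − 5 log₁₀ d₁ + 5 = 9.95 − 2.4858 + 5 = 12.4642.
M₂ = 0.20 − 5.2494 + 5 = -0.0494.
L₁/L₂ = 10^(0.4(M₂ − M₁)) = 10^(0.4 × (-12.5136)) = 10^(-5.00544) = 0.0000098755.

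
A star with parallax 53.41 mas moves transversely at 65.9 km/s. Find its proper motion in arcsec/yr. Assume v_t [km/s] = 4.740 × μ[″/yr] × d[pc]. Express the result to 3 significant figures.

d = 1/p = 1/0.05341″ = 18.723 pc.
μ = v_t / (4.74 d) = 65.9 / (4.74 × 18.723) = 65.9 / 88.747 = 0.74256 ″/yr.

0.743 arcsec/yr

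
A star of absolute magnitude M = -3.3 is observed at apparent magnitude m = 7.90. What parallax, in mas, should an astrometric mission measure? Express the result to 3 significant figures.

m − M = 7.90 − (-3.3) = 11.20.
d = 10^((m−M)/5 + 1) = 10^3.240 = 1737.8 pc.
p = 1/d = 1/1737.8 = 0.00057544 arcsec = 0.57544 mas.

0.575 mas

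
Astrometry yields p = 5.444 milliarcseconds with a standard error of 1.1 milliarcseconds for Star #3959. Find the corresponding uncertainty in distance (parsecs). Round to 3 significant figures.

d = 1/p, so σ_d = σ_p / p².
σ_d = 0.00110 / (0.005444)² = 0.00110 / 0.000029637 = 37.116 pc.

37.1 pc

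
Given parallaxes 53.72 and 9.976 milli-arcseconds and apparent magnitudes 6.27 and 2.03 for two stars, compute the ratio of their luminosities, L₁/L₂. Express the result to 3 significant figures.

d₁ = 1/p₁ = 1/0.05372″ = 18.615 pc; d₂ = 1/p₂ = 1/0.009976″ = 100.24 pc.
M₁ = m₁ − 5 log₁₀ d₁ + 5 = 6.27 − 6.3493 + 5 = 4.9207.
M₂ = 2.03 − 10.0052 + 5 = -2.9752.
L₁/L₂ = 10^(0.4(M₂ − M₁)) = 10^(0.4 × (-7.8959)) = 10^(-3.15836) = 0.00069445.

L₁/L₂ = 0.000694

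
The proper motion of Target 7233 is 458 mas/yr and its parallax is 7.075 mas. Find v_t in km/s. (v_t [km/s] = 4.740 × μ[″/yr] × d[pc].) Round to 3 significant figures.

d = 1/p = 1/0.007075″ = 141.34 pc.
μ = 458 mas/yr = 0.458 ″/yr.
v_t = 4.74 × μ × d = 4.74 × 0.458 × 141.34 = 306.84 km/s.

307 km/s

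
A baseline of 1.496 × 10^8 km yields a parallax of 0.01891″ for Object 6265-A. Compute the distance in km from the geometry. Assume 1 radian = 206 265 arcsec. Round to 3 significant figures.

1.63 × 10^15 km

θ = 0.01891″ = 0.01891/206265 = 9.1678 × 10^-8 rad.
d = B/θ = (1.496 × 10^8) / (9.1678 × 10^-8) = 1.6318 × 10^15 km.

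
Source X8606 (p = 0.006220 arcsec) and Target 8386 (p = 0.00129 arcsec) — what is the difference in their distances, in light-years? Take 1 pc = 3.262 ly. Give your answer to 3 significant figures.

d_A = 1/0.006220″ = 160.77 pc; d_B = 1/0.001290″ = 775.19 pc.
|d_B − d_A| = |775.19 − 160.77| = 614.42 pc = 614.42 × 3.262 ly = 2004.2 ly.

2000 ly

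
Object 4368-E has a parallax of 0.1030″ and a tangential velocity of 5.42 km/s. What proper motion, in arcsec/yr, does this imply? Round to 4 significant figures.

0.1178 arcsec/yr

d = 1/p = 1/0.1030″ = 9.7087 pc.
μ = v_t / (4.74 d) = 5.42 / (4.74 × 9.7087) = 5.42 / 46.019 = 0.11778 ″/yr.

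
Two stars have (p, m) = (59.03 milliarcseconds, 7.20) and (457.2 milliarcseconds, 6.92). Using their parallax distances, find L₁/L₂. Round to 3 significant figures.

d₁ = 1/p₁ = 1/0.05903″ = 16.941 pc; d₂ = 1/p₂ = 1/0.4572″ = 2.1872 pc.
M₁ = m₁ − 5 log₁₀ d₁ + 5 = 7.20 − 6.1447 + 5 = 6.0553.
M₂ = 6.92 − 1.6994 + 5 = 10.2206.
L₁/L₂ = 10^(0.4(M₂ − M₁)) = 10^(0.4 × 4.1653) = 10^1.66612 = 46.357.

L₁/L₂ = 46.4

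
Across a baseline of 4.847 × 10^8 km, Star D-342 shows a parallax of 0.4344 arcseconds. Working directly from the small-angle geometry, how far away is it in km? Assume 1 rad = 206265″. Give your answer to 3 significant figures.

2.30 × 10^14 km

θ = 0.4344″ = 0.4344/206265 = 2.1060 × 10^-6 rad.
d = B/θ = (4.847 × 10^8) / (2.1060 × 10^-6) = 2.3015 × 10^14 km.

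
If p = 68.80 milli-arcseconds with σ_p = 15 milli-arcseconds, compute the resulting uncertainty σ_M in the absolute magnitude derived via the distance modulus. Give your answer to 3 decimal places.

M = m − 5 log₁₀ d + 5 = m + 5 log₁₀ p + 5, so ∂M/∂p = 5/(p ln 10).
σ_M = (5/ln 10) · (σ_p/p) = 2.1715 × 15/68.80 = 2.1715 × 0.21802 = 0.47343.

σ_M = 0.473 mag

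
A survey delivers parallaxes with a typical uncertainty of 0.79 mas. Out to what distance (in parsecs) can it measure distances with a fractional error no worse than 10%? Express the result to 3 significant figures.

σ_d/d = σ_p/p, so the condition is σ_p/p ≤ 0.10, i.e. p ≥ σ_p/0.10.
p_min = 0.79/0.10 = 7.9 mas = 0.0079 arcsec.
d_max = 1/p_min = 1/0.0079 = 126.58 pc.

127 pc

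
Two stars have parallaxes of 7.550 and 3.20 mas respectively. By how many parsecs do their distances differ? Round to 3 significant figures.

d_A = 1/0.007550″ = 132.45 pc; d_B = 1/0.003200″ = 312.5 pc.
|d_B − d_A| = |312.5 − 132.45| = 180.05 pc.

180 pc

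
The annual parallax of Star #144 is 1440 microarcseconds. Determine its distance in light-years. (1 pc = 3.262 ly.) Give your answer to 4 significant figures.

p = 1440 microarcseconds = 0.001440 arcsec.
d = 1/p = 1/0.001440 = 694.44 pc.
In light-years: 694.44 × 3.262 = 2265.3 ly.

2265 light years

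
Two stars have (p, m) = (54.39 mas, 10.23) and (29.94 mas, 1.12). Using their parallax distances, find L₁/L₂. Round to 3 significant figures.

L₁/L₂ = 6.88 × 10^-5

d₁ = 1/p₁ = 1/0.05439″ = 18.386 pc; d₂ = 1/p₂ = 1/0.02994″ = 33.4 pc.
M₁ = m₁ − 5 log₁₀ d₁ + 5 = 10.23 − 6.3224 + 5 = 8.9076.
M₂ = 1.12 − 7.6187 + 5 = -1.4987.
L₁/L₂ = 10^(0.4(M₂ − M₁)) = 10^(0.4 × (-10.4063)) = 10^(-4.16252) = 0.000068783.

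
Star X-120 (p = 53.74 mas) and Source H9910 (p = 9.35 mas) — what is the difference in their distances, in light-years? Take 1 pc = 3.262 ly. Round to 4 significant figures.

288.2 ly

d_A = 1/0.05374″ = 18.608 pc; d_B = 1/0.009350″ = 106.95 pc.
|d_B − d_A| = |106.95 − 18.608| = 88.342 pc = 88.342 × 3.262 ly = 288.17 ly.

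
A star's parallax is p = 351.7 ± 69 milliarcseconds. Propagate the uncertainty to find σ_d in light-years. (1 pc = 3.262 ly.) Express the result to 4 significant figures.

1.820 ly

d = 1/p, so σ_d = σ_p / p².
σ_d = 0.0690 / (0.3517)² = 0.0690 / 0.12369 = 0.55785 pc = 0.55785 × 3.262 ly = 1.8197 ly.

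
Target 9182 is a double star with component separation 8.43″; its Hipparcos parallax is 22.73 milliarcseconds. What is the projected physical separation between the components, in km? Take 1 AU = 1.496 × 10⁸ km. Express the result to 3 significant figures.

5.55 × 10^10 km

d = 1/p = 1/0.02273″ = 43.995 pc.
At distance d (pc), an angle of θ arcsec spans θ·d AU: s = 8.43 × 43.995 = 370.88 AU.
= 370.88 × 1.496 × 10⁸ km = 5.5484 × 10^10 km.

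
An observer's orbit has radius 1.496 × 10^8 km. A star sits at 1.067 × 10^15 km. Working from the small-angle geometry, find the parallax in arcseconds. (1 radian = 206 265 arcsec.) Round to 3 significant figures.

0.0289 arcsec

θ ≈ B/d = (1.496 × 10^8) / (1.067 × 10^15) = 1.4021 × 10^-7 rad.
In arcseconds: 1.4021 × 10^-7 × 206265 = 0.02892″.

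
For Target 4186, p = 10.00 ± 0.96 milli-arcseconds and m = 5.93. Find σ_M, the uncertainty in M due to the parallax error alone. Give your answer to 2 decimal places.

M = m − 5 log₁₀ d + 5 = m + 5 log₁₀ p + 5, so ∂M/∂p = 5/(p ln 10).
σ_M = (5/ln 10) · (σ_p/p) = 2.1715 × 0.96/10.00 = 2.1715 × 0.096 = 0.20846.

σ_M = 0.21 mag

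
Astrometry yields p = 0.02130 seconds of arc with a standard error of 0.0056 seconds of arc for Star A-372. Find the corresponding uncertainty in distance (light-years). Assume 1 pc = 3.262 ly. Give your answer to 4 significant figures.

40.26 ly

d = 1/p, so σ_d = σ_p / p².
σ_d = 0.00560 / (0.02130)² = 0.00560 / 0.00045369 = 12.343 pc = 12.343 × 3.262 ly = 40.263 ly.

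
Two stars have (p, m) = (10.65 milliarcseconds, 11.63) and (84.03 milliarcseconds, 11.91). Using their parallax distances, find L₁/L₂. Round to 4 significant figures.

d₁ = 1/p₁ = 1/0.01065″ = 93.897 pc; d₂ = 1/p₂ = 1/0.08403″ = 11.901 pc.
M₁ = m₁ − 5 log₁₀ d₁ + 5 = 11.63 − 9.8633 + 5 = 6.7667.
M₂ = 11.91 − 5.3779 + 5 = 11.5321.
L₁/L₂ = 10^(0.4(M₂ − M₁)) = 10^(0.4 × 4.7654) = 10^1.90616 = 80.568.

L₁/L₂ = 80.57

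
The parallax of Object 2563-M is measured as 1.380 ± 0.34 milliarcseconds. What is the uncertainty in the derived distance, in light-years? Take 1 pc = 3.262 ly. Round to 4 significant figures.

582.4 ly

d = 1/p, so σ_d = σ_p / p².
σ_d = 0.000340 / (0.001380)² = 0.000340 / 0.0000019044 = 178.53 pc = 178.53 × 3.262 ly = 582.36 ly.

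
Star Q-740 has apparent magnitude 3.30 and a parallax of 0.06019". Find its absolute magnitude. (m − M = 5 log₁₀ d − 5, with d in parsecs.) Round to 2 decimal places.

d = 1/p = 1/0.06019″ = 16.614 pc.
m − M = 5 log₁₀(16.614) − 5 = 6.1024 − 5 = 1.1024.
M = m − (m − M) = 3.30 − 1.1024 = 2.20.

M = 2.20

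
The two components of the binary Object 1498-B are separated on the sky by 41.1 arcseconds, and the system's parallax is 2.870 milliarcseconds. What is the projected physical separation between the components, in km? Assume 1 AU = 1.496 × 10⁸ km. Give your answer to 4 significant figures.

2.142 × 10^12 km

d = 1/p = 1/0.002870″ = 348.43 pc.
At distance d (pc), an angle of θ arcsec spans θ·d AU: s = 41.1 × 348.43 = 14320 AU.
= 14320 × 1.496 × 10⁸ km = 2.1423 × 10^12 km.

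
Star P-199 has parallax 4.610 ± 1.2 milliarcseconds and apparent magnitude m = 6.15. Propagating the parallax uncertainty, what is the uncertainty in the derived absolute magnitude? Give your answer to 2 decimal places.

σ_M = 0.57 mag

M = m − 5 log₁₀ d + 5 = m + 5 log₁₀ p + 5, so ∂M/∂p = 5/(p ln 10).
σ_M = (5/ln 10) · (σ_p/p) = 2.1715 × 1.2/4.610 = 2.1715 × 0.2603 = 0.56524.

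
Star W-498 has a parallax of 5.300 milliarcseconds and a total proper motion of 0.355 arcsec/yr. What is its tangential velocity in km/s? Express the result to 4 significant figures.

317.5 km/s

d = 1/p = 1/0.005300″ = 188.68 pc.
v_t = 4.74 × μ × d = 4.74 × 0.355 × 188.68 = 317.49 km/s.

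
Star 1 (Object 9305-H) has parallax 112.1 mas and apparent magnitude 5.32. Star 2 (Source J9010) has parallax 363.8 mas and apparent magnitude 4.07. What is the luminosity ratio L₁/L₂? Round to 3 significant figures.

d₁ = 1/p₁ = 1/0.1121″ = 8.9206 pc; d₂ = 1/p₂ = 1/0.3638″ = 2.7488 pc.
M₁ = m₁ − 5 log₁₀ d₁ + 5 = 5.32 − 4.7520 + 5 = 5.5680.
M₂ = 4.07 − 2.1957 + 5 = 6.8743.
L₁/L₂ = 10^(0.4(M₂ − M₁)) = 10^(0.4 × 1.3063) = 10^0.52252 = 3.3306.

L₁/L₂ = 3.33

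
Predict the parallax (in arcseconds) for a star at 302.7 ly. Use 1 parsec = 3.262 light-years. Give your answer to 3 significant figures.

d = 302.7 ly ÷ 3.262 = 92.796 pc.
p = 1/d = 1/92.796 = 0.010776 arcsec.

0.0108 arcsec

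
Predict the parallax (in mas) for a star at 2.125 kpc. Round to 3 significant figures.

d = 2.125 kpc = 2125 pc.
p = 1/d = 1/2125 = 0.00047059 arcsec.
= 0.00047059 × 1000 = 0.47059 mas.

0.471 mas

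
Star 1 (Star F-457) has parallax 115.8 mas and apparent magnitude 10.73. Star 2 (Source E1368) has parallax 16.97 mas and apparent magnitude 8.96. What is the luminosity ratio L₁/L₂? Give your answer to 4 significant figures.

L₁/L₂ = 0.004207

d₁ = 1/p₁ = 1/0.1158″ = 8.6356 pc; d₂ = 1/p₂ = 1/0.01697″ = 58.928 pc.
M₁ = m₁ − 5 log₁₀ d₁ + 5 = 10.73 − 4.6815 + 5 = 11.0485.
M₂ = 8.96 − 8.8516 + 5 = 5.1084.
L₁/L₂ = 10^(0.4(M₂ − M₁)) = 10^(0.4 × (-5.9401)) = 10^(-2.37604) = 0.0042069.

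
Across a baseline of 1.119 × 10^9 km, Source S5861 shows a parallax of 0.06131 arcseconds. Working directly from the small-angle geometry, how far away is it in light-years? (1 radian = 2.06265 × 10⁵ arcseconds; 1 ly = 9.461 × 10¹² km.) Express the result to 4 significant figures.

θ = 0.06131″ = 0.06131/206265 = 2.9724 × 10^-7 rad.
d = B/θ = (1.119 × 10^9) / (2.9724 × 10^-7) = 3.7646 × 10^15 km = (3.7646 × 10^15) / (9.461 × 10^12) ly = 397.91 ly.

397.9 ly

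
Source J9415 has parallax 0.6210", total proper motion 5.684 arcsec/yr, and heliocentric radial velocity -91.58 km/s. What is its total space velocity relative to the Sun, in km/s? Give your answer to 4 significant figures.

d = 1/p = 1/0.6210″ = 1.6103 pc.
v_t = 4.740 μ d = 4.740 × 5.684 × 1.6103 = 43.385 km/s.
v = √(v_r² + v_t²) = √((-91.58)² + 43.385²) = √10269.2 = 101.34 km/s.

101.3 km/s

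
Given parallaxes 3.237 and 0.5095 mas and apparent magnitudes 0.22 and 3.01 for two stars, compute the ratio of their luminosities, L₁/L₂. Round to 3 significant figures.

L₁/L₂ = 0.324

d₁ = 1/p₁ = 1/0.003237″ = 308.93 pc; d₂ = 1/p₂ = 1/0.0005095″ = 1962.7 pc.
M₁ = m₁ − 5 log₁₀ d₁ + 5 = 0.22 − 12.4493 + 5 = -7.2293.
M₂ = 3.01 − 16.4643 + 5 = -8.4543.
L₁/L₂ = 10^(0.4(M₂ − M₁)) = 10^(0.4 × (-1.2250)) = 10^(-0.49000) = 0.32359.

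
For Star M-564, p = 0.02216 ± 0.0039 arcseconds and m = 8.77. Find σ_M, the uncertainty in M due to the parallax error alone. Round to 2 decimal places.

σ_M = 0.38 mag

M = m − 5 log₁₀ d + 5 = m + 5 log₁₀ p + 5, so ∂M/∂p = 5/(p ln 10).
σ_M = (5/ln 10) · (σ_p/p) = 2.1715 × 0.0039/0.02216 = 2.1715 × 0.17599 = 0.38216.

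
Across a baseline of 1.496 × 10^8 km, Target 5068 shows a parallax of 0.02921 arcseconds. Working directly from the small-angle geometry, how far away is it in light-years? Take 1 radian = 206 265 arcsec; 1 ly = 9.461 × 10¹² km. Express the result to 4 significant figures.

111.7 ly

θ = 0.02921″ = 0.02921/206265 = 1.4161 × 10^-7 rad.
d = B/θ = (1.496 × 10^8) / (1.4161 × 10^-7) = 1.0564 × 10^15 km = (1.0564 × 10^15) / (9.461 × 10^12) ly = 111.66 ly.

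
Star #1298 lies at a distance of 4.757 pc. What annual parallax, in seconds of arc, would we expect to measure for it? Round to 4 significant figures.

0.2102 arcsec

p = 1/d = 1/4.757 = 0.21022 arcsec.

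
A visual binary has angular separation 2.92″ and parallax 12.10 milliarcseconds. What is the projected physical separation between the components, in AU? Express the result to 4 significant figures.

d = 1/p = 1/0.01210″ = 82.645 pc.
At distance d (pc), an angle of θ arcsec spans θ·d AU: s = 2.92 × 82.645 = 241.32 AU.

241.3 AU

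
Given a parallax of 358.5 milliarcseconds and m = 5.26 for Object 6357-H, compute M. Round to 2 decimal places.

d = 1/p = 1/0.3585″ = 2.7894 pc.
m − M = 5 log₁₀(2.7894) − 5 = 2.2276 − 5 = -2.7724.
M = m − (m − M) = 5.26 − (-2.7724) = 8.03.

M = 8.03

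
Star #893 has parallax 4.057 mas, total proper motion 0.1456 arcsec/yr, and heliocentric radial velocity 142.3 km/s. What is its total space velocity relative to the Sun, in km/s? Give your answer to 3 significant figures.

d = 1/p = 1/0.004057″ = 246.49 pc.
v_t = 4.740 μ d = 4.740 × 0.1456 × 246.49 = 170.11 km/s.
v = √(v_r² + v_t²) = √(142.3² + 170.11²) = √49186.7 = 221.78 km/s.

222 km/s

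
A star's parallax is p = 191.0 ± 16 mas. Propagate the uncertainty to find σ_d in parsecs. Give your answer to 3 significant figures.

d = 1/p, so σ_d = σ_p / p².
σ_d = 0.0160 / (0.1910)² = 0.0160 / 0.036481 = 0.43858 pc.

0.439 pc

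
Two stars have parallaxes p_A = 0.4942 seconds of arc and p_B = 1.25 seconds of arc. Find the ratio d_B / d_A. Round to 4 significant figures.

0.3954

Since d = 1/p, d_B/d_A = p_A/p_B.
= 0.4942 / 1.25 = 0.39536.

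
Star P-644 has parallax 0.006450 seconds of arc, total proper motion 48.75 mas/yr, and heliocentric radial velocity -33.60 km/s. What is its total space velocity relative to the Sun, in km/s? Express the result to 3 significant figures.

49.1 km/s

d = 1/p = 1/0.006450″ = 155.04 pc.
μ = 48.75 mas/yr = 0.04875 ″/yr.
v_t = 4.740 μ d = 4.740 × 0.04875 × 155.04 = 35.826 km/s.
v = √(v_r² + v_t²) = √((-33.60)² + 35.826²) = √2412.46 = 49.117 km/s.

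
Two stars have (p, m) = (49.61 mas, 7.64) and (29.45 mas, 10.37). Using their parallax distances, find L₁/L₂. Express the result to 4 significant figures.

d₁ = 1/p₁ = 1/0.04961″ = 20.157 pc; d₂ = 1/p₂ = 1/0.02945″ = 33.956 pc.
M₁ = m₁ − 5 log₁₀ d₁ + 5 = 7.64 − 6.5221 + 5 = 6.1179.
M₂ = 10.37 − 7.6546 + 5 = 7.7154.
L₁/L₂ = 10^(0.4(M₂ − M₁)) = 10^(0.4 × 1.5975) = 10^0.63900 = 4.3551.

L₁/L₂ = 4.355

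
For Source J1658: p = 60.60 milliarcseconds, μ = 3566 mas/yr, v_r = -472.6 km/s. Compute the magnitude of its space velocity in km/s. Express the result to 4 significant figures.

548.8 km/s

d = 1/p = 1/0.06060″ = 16.502 pc.
μ = 3566 mas/yr = 3.566 ″/yr.
v_t = 4.740 μ d = 4.740 × 3.566 × 16.502 = 278.93 km/s.
v = √(v_r² + v_t²) = √((-472.6)² + 278.93²) = √301153 = 548.77 km/s.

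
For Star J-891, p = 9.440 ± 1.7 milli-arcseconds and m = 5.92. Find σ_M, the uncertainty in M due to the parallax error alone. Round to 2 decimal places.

M = m − 5 log₁₀ d + 5 = m + 5 log₁₀ p + 5, so ∂M/∂p = 5/(p ln 10).
σ_M = (5/ln 10) · (σ_p/p) = 2.1715 × 1.7/9.440 = 2.1715 × 0.18008 = 0.39104.

σ_M = 0.39 mag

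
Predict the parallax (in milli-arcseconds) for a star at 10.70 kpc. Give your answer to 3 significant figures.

0.0935 mas

d = 10.70 kpc = 10700 pc.
p = 1/d = 1/10700 = 0.000093458 arcsec.
= 0.000093458 × 1000 = 0.093458 mas.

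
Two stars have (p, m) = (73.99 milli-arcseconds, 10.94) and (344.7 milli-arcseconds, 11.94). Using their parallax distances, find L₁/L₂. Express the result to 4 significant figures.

d₁ = 1/p₁ = 1/0.07399″ = 13.515 pc; d₂ = 1/p₂ = 1/0.3447″ = 2.9011 pc.
M₁ = m₁ − 5 log₁₀ d₁ + 5 = 10.94 − 5.6541 + 5 = 10.2859.
M₂ = 11.94 − 2.3128 + 5 = 14.6272.
L₁/L₂ = 10^(0.4(M₂ − M₁)) = 10^(0.4 × 4.3413) = 10^1.73652 = 54.516.

L₁/L₂ = 54.52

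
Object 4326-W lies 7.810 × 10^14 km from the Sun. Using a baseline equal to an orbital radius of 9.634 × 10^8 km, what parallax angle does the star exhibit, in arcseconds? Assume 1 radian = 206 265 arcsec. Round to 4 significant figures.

θ ≈ B/d = (9.634 × 10^8) / (7.810 × 10^14) = 1.2335 × 10^-6 rad.
In arcseconds: 1.2335 × 10^-6 × 206265 = 0.25443″.

0.2544 arcsec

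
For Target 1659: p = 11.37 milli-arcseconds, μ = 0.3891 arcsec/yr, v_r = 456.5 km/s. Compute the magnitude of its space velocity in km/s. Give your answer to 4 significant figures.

484.5 km/s

d = 1/p = 1/0.01137″ = 87.951 pc.
v_t = 4.740 μ d = 4.740 × 0.3891 × 87.951 = 162.21 km/s.
v = √(v_r² + v_t²) = √(456.5² + 162.21²) = √234704 = 484.46 km/s.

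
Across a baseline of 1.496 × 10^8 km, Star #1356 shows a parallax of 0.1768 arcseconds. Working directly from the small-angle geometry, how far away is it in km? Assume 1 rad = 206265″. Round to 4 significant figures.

1.745 × 10^14 km

θ = 0.1768″ = 0.1768/206265 = 8.5715 × 10^-7 rad.
d = B/θ = (1.496 × 10^8) / (8.5715 × 10^-7) = 1.7453 × 10^14 km.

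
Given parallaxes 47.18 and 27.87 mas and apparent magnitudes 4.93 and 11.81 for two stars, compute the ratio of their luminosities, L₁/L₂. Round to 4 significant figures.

L₁/L₂ = 197.1

d₁ = 1/p₁ = 1/0.04718″ = 21.195 pc; d₂ = 1/p₂ = 1/0.02787″ = 35.881 pc.
M₁ = m₁ − 5 log₁₀ d₁ + 5 = 4.93 − 6.6312 + 5 = 3.2988.
M₂ = 11.81 − 7.7743 + 5 = 9.0357.
L₁/L₂ = 10^(0.4(M₂ − M₁)) = 10^(0.4 × 5.7369) = 10^2.29476 = 197.13.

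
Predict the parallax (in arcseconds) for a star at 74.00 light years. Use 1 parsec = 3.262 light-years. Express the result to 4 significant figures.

0.04408 arcsec

d = 74.00 ly ÷ 3.262 = 22.685 pc.
p = 1/d = 1/22.685 = 0.044082 arcsec.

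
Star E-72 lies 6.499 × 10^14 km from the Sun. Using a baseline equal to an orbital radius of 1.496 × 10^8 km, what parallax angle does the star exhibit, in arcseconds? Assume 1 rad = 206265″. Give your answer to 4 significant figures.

0.04748 arcsec

θ ≈ B/d = (1.496 × 10^8) / (6.499 × 10^14) = 2.3019 × 10^-7 rad.
In arcseconds: 2.3019 × 10^-7 × 206265 = 0.04748″.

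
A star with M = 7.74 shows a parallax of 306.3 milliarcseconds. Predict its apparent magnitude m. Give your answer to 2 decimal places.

m = 5.31

d = 1/p = 1/0.3063″ = 3.2648 pc.
m − M = 5 log₁₀ d − 5 = 5 log₁₀(3.2648) − 5 = 2.5693 − 5 = -2.4307.
m = M + (m − M) = 7.74 + (-2.4307) = 5.31.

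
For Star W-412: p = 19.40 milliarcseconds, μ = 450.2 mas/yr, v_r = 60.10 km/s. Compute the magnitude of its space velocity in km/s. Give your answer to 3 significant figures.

d = 1/p = 1/0.01940″ = 51.546 pc.
μ = 450.2 mas/yr = 0.4502 ″/yr.
v_t = 4.740 μ d = 4.740 × 0.4502 × 51.546 = 110 km/s.
v = √(v_r² + v_t²) = √(60.10² + 110²) = √15712 = 125.35 km/s.

125 km/s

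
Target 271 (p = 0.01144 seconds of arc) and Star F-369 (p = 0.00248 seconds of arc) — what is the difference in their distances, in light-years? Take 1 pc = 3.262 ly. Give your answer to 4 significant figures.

d_A = 1/0.01144″ = 87.413 pc; d_B = 1/0.002480″ = 403.23 pc.
|d_B − d_A| = |403.23 − 87.413| = 315.82 pc = 315.82 × 3.262 ly = 1030.2 ly.

1030 ly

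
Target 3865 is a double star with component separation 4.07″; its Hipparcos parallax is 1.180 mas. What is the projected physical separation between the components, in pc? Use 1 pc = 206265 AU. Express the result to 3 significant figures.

0.0167 pc

d = 1/p = 1/0.001180″ = 847.46 pc.
At distance d (pc), an angle of θ arcsec spans θ·d AU: s = 4.07 × 847.46 = 3449.2 AU.
= 3449.2 / 206265 = 0.016722 pc.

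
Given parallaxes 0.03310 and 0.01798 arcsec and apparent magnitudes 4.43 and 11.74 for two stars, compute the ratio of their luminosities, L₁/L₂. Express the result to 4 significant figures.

d₁ = 1/p₁ = 1/0.03310″ = 30.211 pc; d₂ = 1/p₂ = 1/0.01798″ = 55.617 pc.
M₁ = m₁ − 5 log₁₀ d₁ + 5 = 4.43 − 7.4008 + 5 = 2.0292.
M₂ = 11.74 − 8.7260 + 5 = 8.0140.
L₁/L₂ = 10^(0.4(M₂ − M₁)) = 10^(0.4 × 5.9848) = 10^2.39392 = 247.7.

L₁/L₂ = 247.7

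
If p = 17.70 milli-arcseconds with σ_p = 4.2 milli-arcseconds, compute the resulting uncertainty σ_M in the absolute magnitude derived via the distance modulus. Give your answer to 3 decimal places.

M = m − 5 log₁₀ d + 5 = m + 5 log₁₀ p + 5, so ∂M/∂p = 5/(p ln 10).
σ_M = (5/ln 10) · (σ_p/p) = 2.1715 × 4.2/17.70 = 2.1715 × 0.23729 = 0.51528.

σ_M = 0.515 mag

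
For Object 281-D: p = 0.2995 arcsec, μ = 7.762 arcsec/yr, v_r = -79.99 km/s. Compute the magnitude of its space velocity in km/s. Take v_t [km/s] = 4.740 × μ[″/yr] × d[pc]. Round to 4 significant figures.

146.6 km/s

d = 1/p = 1/0.2995″ = 3.3389 pc.
v_t = 4.740 μ d = 4.740 × 7.762 × 3.3389 = 122.84 km/s.
v = √(v_r² + v_t²) = √((-79.99)² + 122.84²) = √21488.1 = 146.59 km/s.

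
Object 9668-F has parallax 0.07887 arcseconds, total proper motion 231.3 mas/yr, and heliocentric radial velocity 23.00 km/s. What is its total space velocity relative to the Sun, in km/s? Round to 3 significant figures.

d = 1/p = 1/0.07887″ = 12.679 pc.
μ = 231.3 mas/yr = 0.2313 ″/yr.
v_t = 4.740 μ d = 4.740 × 0.2313 × 12.679 = 13.901 km/s.
v = √(v_r² + v_t²) = √(23.00² + 13.901²) = √722.238 = 26.874 km/s.

26.9 km/s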